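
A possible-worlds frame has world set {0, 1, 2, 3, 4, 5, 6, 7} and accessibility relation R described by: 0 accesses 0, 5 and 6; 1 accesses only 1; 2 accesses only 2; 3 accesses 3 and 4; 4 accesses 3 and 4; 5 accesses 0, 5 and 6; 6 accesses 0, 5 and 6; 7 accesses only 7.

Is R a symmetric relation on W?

Yes

Symmetric: yes — every pair in R has its reverse in R.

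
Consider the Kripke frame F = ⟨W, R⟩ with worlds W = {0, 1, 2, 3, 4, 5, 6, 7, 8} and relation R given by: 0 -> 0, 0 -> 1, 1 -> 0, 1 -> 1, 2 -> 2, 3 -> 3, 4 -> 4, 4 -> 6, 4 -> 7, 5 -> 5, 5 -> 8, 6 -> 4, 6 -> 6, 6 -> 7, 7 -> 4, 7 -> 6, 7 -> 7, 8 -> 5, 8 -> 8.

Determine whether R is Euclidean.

Yes

Euclidean: yes — any two successors of a common world are R-related.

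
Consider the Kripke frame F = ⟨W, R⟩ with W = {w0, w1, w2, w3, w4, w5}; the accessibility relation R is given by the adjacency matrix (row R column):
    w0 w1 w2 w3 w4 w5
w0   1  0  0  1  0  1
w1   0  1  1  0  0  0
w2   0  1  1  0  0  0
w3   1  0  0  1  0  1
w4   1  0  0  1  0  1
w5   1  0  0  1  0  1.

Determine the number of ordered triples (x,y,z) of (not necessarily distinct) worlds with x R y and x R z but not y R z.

R is Euclidean; there are no such tuples.

0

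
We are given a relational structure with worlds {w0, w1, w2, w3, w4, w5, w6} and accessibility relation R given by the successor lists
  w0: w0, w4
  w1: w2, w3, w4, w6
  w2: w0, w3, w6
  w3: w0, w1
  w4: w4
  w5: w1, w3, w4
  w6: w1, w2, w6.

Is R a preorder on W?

Reflexive: no — w1 is not related to itself.
Transitive: no — w1 R w2 and w2 R w0, but not w1 R w0.
So R is not a preorder.

No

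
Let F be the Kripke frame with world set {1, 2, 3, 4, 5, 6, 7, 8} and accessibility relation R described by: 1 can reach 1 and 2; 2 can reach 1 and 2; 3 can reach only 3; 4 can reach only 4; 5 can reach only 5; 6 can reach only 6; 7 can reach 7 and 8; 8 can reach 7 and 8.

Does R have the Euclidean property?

Euclidean: yes — any two successors of a common world are R-related.

Yes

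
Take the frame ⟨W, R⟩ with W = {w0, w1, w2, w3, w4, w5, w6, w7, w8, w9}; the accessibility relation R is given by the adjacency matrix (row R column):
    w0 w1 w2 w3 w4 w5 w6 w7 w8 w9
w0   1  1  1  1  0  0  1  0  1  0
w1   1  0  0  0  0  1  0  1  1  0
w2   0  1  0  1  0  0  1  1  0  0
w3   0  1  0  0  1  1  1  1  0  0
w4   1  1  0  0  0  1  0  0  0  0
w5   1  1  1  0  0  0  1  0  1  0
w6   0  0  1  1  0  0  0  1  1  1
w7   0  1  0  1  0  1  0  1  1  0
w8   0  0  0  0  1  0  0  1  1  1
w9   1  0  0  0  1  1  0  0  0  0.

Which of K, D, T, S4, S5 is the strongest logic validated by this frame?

Serial (axiom D): yes — every world has a successor (e.g. w0 R w0).
Reflexive (axiom T): no — w1 is not related to itself.
Transitive (axiom 4): no — w0 R w1 and w1 R w5, but not w0 R w5.
Euclidean (axiom 5): no — w0 R w1 and w0 R w2, but not w1 R w2.
So F validates K, D; T would additionally require R to be reflexive. The strongest is D.

D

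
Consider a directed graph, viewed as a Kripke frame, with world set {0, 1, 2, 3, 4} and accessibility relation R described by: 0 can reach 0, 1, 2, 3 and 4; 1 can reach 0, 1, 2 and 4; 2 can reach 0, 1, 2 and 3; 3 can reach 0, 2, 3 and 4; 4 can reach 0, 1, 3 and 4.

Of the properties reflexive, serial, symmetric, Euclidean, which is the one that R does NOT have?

Reflexive: yes — every world is R-related to itself.
Serial: yes — every world has a successor (e.g. 0 R 0).
Symmetric: yes — every pair in R has its reverse in R.
Euclidean: no — 0 R 1 and 0 R 3, but not 1 R 3.
Only Euclidean fails.

Euclidean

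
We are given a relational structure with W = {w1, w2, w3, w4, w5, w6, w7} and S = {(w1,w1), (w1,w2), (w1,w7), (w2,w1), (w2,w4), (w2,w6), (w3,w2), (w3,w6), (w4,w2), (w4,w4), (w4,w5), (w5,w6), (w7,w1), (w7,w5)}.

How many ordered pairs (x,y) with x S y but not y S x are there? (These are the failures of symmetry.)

Enumerating: (w2,w6), (w3,w2), (w3,w6), (w4,w5), (w5,w6), (w7,w5).

6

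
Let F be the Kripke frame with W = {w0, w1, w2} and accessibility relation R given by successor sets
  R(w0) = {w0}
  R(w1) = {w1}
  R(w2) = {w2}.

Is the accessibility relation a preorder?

Reflexive: yes — every world is R-related to itself.
Transitive: yes — every two-step R-path is closed by a direct edge.
So R is a preorder.

Yes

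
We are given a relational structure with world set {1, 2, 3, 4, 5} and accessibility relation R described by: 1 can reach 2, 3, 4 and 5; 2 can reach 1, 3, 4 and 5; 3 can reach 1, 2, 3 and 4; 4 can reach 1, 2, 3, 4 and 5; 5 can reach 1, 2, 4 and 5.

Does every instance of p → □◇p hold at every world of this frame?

Yes

The schema B characterises exactly the symmetric frames.
Symmetric: yes — every pair in R has its reverse in R.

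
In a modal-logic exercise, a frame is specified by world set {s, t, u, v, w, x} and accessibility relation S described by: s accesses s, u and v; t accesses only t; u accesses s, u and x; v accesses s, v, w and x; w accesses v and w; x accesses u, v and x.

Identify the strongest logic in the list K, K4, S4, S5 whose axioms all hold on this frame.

K

Transitive (axiom 4): no — s S u and u S x, but not s S x.
Reflexive (axiom T): yes — every world is S-related to itself.
Euclidean (axiom 5): no — s S u and s S v, but not u S v.
So F validates K; K4 would additionally require S to be transitive. The strongest is K.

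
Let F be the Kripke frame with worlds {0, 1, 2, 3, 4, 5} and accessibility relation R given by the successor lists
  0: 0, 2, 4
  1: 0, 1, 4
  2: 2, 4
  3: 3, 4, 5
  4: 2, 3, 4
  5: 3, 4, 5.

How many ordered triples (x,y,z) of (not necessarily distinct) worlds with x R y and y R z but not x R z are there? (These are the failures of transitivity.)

8

Enumerating: (0,4,3), (1,0,2), (1,4,2), (1,4,3), (2,4,3), (3,4,2), (4,3,5), (5,4,2).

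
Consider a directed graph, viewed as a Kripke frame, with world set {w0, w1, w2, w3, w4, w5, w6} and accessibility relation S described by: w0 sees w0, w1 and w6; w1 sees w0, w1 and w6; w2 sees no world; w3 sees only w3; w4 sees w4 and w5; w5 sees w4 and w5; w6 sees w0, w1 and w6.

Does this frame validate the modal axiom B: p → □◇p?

Yes

By correspondence theory, B is valid on a frame iff S is symmetric.
Symmetric: yes — every pair in S has its reverse in S.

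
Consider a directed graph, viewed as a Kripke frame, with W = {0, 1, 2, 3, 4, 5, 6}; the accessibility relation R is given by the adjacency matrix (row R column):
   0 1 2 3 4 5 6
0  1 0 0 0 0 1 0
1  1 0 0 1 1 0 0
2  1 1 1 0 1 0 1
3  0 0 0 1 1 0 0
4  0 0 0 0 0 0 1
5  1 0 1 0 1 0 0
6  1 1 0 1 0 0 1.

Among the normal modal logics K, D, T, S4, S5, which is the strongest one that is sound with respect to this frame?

Serial (axiom D): yes — every world has a successor (e.g. 0 R 0).
Reflexive (axiom T): no — 1 is not related to itself.
Transitive (axiom 4): no — 0 R 5 and 5 R 2, but not 0 R 2.
Euclidean (axiom 5): no — 1 R 0 and 1 R 3, but not 0 R 3.
So F validates K, D; T would additionally require R to be reflexive. The strongest is D.

D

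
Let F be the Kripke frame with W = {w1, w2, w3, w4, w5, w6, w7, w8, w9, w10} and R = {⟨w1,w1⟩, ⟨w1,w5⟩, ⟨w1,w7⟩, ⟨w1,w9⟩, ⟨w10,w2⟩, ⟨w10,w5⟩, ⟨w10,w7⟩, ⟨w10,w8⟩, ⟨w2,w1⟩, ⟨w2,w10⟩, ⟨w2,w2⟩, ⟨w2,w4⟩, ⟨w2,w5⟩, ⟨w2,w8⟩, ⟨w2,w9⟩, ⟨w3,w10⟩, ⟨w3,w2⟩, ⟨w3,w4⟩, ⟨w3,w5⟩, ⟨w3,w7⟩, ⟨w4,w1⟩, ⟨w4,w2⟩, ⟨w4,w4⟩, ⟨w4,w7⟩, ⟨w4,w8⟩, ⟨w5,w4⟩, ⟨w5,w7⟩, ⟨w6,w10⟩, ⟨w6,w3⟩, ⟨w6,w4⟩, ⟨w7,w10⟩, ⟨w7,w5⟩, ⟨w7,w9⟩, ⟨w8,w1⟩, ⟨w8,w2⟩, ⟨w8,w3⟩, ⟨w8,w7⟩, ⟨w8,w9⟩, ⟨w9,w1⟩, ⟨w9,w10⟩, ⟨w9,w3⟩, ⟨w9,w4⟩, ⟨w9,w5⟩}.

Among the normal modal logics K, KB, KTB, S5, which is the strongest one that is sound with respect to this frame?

K

Symmetric (axiom B): no — w1 R w5 but not w5 R w1.
Reflexive (axiom T): no — w3 is not related to itself.
Euclidean (axiom 5): no — w1 R w5 and w1 R w9, but not w5 R w9.
So F validates K; KB would additionally require R to be symmetric. The strongest is K.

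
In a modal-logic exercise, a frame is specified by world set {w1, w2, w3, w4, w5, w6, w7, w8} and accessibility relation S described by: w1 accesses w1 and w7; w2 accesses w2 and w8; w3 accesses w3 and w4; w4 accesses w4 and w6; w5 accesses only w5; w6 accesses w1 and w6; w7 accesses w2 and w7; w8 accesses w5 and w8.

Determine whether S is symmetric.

No

Symmetric: no — w1 S w7 but not w7 S w1.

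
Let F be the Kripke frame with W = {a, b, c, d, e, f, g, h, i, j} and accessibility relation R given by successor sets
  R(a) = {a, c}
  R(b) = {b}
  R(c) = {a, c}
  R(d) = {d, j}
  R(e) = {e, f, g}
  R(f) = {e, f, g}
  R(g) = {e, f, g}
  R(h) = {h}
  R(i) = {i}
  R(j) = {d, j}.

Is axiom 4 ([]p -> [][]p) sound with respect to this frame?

Yes

The schema 4 characterises exactly the transitive frames.
Transitive: yes — every two-step R-path is closed by a direct edge.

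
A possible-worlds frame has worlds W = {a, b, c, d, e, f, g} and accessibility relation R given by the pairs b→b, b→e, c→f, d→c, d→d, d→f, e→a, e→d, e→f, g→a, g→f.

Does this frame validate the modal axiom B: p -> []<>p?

The schema B characterises exactly the symmetric frames.
Symmetric: no — b R e but not e R b.

No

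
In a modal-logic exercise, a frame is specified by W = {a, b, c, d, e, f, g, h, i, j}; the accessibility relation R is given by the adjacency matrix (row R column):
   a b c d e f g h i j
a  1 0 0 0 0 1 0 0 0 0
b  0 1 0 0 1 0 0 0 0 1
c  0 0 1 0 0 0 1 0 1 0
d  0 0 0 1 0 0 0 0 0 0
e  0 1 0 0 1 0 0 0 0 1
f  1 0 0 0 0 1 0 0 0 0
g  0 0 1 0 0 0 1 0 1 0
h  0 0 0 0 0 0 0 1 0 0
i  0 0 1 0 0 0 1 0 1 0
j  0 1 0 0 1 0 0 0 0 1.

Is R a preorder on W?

Yes

Reflexive: yes — every world is R-related to itself.
Transitive: yes — every two-step R-path is closed by a direct edge.
So R is a preorder.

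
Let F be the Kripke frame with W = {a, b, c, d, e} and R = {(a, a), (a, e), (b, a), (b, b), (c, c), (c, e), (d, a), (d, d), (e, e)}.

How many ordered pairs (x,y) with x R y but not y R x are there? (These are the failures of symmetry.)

4

Enumerating: (a,e), (b,a), (c,e), (d,a).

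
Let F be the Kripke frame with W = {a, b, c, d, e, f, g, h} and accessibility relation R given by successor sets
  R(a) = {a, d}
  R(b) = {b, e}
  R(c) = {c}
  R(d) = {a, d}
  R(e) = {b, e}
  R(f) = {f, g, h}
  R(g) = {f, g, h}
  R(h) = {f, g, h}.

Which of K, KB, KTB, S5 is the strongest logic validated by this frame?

S5

Symmetric (axiom B): yes — every pair in R has its reverse in R.
Reflexive (axiom T): yes — every world is R-related to itself.
Euclidean (axiom 5): yes — any two successors of a common world are R-related.
So F validates K, KB, KTB, S5. The strongest is S5.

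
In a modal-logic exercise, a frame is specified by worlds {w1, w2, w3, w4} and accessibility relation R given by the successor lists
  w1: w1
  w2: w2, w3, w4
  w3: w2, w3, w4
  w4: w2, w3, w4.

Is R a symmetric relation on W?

Yes

Symmetric: yes — every pair in R has its reverse in R.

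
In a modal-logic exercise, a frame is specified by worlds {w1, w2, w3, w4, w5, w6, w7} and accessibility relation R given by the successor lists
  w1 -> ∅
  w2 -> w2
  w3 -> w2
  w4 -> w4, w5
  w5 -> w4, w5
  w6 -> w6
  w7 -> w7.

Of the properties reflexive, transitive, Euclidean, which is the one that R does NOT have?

Reflexive: no — w1 is not related to itself.
Transitive: yes — every two-step R-path is closed by a direct edge.
Euclidean: yes — any two successors of a common world are R-related.
Only reflexive fails.

reflexive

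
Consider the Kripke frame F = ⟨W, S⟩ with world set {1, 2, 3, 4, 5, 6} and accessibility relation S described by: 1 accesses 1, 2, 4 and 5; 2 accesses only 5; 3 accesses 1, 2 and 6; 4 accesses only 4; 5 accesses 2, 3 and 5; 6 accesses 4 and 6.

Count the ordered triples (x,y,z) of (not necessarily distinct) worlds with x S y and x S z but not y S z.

19

Enumerating: (1,2,1), (1,2,2), (1,2,4), (1,4,1), (1,4,2), (1,4,5), (1,5,1), (1,5,4), (3,1,6), (3,2,1), (3,2,2), (3,2,6), … and 7 more.
Total: 19.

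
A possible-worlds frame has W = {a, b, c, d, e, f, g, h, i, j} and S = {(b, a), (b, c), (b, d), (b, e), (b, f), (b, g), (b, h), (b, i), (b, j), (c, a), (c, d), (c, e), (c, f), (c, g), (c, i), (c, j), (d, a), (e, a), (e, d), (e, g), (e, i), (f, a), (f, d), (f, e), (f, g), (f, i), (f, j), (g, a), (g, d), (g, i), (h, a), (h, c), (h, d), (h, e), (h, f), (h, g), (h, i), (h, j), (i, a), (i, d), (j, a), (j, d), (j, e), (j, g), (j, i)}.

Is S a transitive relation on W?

Transitive: yes — every two-step S-path is closed by a direct edge.

Yes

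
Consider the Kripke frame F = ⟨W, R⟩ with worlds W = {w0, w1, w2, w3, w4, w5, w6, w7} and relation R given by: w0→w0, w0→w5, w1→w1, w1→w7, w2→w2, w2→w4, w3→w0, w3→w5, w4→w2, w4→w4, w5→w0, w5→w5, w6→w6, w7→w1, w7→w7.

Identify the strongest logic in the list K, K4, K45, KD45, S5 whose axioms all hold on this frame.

KD45

Transitive (axiom 4): yes — every two-step R-path is closed by a direct edge.
Euclidean (axiom 5): yes — any two successors of a common world are R-related.
Serial (axiom D): yes — every world has a successor (e.g. w0 R w0).
Reflexive (axiom T): no — w3 is not related to itself.
So F validates K, K4, K45, KD45; S5 would additionally require R to be reflexive. The strongest is KD45.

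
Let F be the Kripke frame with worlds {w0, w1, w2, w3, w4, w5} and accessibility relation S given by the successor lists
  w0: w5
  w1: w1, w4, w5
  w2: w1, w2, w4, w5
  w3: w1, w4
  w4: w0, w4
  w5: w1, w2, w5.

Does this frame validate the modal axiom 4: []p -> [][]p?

No

By correspondence theory, 4 is valid on a frame iff S is transitive.
Transitive: no — w0 S w5 and w5 S w1, but not w0 S w1.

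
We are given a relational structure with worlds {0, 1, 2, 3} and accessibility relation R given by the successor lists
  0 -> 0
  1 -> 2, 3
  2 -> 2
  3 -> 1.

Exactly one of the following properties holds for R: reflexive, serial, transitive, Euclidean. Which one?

serial

Reflexive: no — 1 is not related to itself.
Serial: yes — every world has a successor (e.g. 0 R 0).
Transitive: no — 3 R 1 and 1 R 2, but not 3 R 2.
Euclidean: no — 1 R 2 and 1 R 3, but not 2 R 3.
Only serial holds.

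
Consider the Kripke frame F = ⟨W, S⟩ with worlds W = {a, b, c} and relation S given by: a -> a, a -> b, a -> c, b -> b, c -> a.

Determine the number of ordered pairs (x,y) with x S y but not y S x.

1

Enumerating: (a,b).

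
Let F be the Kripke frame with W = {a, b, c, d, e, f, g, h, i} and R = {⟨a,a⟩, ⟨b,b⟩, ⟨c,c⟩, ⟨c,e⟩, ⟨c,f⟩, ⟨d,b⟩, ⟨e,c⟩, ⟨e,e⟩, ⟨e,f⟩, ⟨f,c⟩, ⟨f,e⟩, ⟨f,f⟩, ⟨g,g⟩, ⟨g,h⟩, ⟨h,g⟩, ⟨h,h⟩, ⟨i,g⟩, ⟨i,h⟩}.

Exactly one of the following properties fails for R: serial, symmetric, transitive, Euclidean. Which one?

Serial: yes — every world has a successor (e.g. a R a).
Symmetric: no — d R b but not b R d.
Transitive: yes — every two-step R-path is closed by a direct edge.
Euclidean: yes — any two successors of a common world are R-related.
Only symmetric fails.

symmetric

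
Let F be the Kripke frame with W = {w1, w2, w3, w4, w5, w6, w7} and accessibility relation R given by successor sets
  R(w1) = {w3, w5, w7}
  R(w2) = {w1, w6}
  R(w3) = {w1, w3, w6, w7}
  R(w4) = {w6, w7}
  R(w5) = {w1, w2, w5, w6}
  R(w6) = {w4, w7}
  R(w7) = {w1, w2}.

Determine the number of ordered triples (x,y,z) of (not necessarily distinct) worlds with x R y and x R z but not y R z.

36

Enumerating: (w1,w3,w5), (w1,w5,w3), (w1,w5,w7), (w1,w7,w3), (w1,w7,w5), (w1,w7,w7), (w2,w1,w1), (w2,w1,w6), (w2,w6,w1), (w2,w6,w6), (w3,w1,w1), (w3,w1,w6), … and 24 more.
Total: 36.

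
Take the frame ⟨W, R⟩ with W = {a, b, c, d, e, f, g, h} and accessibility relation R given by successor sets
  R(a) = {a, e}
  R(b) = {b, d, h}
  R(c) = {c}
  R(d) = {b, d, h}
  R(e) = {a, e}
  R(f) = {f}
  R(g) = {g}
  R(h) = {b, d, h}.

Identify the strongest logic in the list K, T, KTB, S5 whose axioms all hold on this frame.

S5

Reflexive (axiom T): yes — every world is R-related to itself.
Symmetric (axiom B): yes — every pair in R has its reverse in R.
Euclidean (axiom 5): yes — any two successors of a common world are R-related.
So F validates K, T, KTB, S5. The strongest is S5.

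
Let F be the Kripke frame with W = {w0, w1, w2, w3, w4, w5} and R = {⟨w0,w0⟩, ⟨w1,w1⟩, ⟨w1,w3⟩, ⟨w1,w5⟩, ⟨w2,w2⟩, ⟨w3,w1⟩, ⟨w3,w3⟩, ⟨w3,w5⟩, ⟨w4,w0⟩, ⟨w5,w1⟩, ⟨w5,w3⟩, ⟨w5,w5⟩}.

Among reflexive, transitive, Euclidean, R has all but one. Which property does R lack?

reflexive

Reflexive: no — w4 is not related to itself.
Transitive: yes — every two-step R-path is closed by a direct edge.
Euclidean: yes — any two successors of a common world are R-related.
Only reflexive fails.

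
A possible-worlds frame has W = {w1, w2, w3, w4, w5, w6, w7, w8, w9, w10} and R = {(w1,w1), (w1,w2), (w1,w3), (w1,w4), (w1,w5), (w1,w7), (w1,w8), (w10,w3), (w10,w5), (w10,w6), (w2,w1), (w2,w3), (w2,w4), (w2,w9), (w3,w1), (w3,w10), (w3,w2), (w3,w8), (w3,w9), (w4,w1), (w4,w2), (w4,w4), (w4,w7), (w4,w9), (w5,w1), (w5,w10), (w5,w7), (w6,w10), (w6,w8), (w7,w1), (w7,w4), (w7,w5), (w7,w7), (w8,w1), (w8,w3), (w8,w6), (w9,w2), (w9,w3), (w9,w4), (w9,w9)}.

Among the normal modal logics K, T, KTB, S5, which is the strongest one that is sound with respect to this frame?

K

Reflexive (axiom T): no — w2 is not related to itself.
Symmetric (axiom B): yes — every pair in R has its reverse in R.
Euclidean (axiom 5): no — w1 R w2 and w1 R w5, but not w2 R w5.
So F validates K; T would additionally require R to be reflexive. The strongest is K.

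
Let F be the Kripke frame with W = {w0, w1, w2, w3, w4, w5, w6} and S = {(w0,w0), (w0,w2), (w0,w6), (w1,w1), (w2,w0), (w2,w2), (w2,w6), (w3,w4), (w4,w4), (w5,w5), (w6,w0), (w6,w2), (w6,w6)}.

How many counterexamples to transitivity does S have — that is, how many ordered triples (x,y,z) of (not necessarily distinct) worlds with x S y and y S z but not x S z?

0

S is transitive; there are no such tuples.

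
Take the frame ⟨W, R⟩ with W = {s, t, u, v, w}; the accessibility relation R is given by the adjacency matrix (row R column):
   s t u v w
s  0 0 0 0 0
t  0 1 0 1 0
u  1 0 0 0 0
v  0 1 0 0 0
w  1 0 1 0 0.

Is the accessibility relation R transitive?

Transitive: no — v R t and t R v, but not v R v.

No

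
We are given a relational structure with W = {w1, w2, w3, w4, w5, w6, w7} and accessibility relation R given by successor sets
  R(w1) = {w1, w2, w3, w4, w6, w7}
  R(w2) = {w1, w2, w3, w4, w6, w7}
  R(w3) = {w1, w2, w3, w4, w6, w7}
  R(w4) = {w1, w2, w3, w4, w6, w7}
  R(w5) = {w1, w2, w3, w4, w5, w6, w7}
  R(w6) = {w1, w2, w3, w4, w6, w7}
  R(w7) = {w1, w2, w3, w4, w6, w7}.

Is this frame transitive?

Transitive: yes — every two-step R-path is closed by a direct edge.

Yes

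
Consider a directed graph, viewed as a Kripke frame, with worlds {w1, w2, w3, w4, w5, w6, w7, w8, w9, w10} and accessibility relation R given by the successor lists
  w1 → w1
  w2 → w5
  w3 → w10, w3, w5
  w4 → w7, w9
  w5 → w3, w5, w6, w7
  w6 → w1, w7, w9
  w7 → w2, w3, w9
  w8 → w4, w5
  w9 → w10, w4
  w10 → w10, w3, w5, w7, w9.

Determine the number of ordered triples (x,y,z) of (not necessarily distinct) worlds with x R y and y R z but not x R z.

39

Enumerating: (w10,w5,w6), (w10,w7,w2), (w10,w9,w4), (w2,w5,w3), (w2,w5,w6), (w2,w5,w7), (w3,w10,w7), (w3,w10,w9), (w3,w5,w6), (w3,w5,w7), (w4,w7,w2), (w4,w7,w3), … and 27 more.
Total: 39.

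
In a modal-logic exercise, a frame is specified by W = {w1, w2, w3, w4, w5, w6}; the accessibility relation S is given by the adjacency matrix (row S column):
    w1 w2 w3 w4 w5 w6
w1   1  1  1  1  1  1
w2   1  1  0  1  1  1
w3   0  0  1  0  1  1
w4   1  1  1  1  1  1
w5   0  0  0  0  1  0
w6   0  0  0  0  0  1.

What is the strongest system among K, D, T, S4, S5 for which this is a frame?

T

Serial (axiom D): yes — every world has a successor (e.g. w1 S w1).
Reflexive (axiom T): yes — every world is S-related to itself.
Transitive (axiom 4): no — w2 S w1 and w1 S w3, but not w2 S w3.
Euclidean (axiom 5): no — w1 S w2 and w1 S w3, but not w2 S w3.
So F validates K, D, T; S4 would additionally require S to be transitive. The strongest is T.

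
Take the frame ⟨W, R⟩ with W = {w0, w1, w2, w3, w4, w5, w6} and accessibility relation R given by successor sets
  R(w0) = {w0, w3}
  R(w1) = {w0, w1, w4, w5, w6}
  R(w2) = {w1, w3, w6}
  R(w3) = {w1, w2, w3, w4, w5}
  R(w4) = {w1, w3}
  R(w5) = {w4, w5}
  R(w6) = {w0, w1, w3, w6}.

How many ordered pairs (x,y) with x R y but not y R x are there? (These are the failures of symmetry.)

10

Enumerating: (w0,w3), (w1,w0), (w1,w5), (w2,w1), (w2,w6), (w3,w1), (w3,w5), (w5,w4), (w6,w0), (w6,w3).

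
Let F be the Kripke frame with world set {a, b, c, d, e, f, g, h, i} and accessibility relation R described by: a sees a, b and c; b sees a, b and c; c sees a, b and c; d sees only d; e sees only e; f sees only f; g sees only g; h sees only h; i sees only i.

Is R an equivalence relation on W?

Yes

Reflexive: yes — every world is R-related to itself.
Symmetric: yes — every pair in R has its reverse in R.
Transitive: yes — every two-step R-path is closed by a direct edge.
So R is an equivalence relation.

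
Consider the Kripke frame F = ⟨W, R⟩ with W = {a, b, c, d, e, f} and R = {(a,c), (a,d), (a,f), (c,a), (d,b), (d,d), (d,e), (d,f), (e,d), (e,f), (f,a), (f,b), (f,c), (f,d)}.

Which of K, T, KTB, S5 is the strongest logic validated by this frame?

Reflexive (axiom T): no — a is not related to itself.
Symmetric (axiom B): no — a R d but not d R a.
Euclidean (axiom 5): no — a R c and a R d, but not c R d.
So F validates K; T would additionally require R to be reflexive. The strongest is K.

K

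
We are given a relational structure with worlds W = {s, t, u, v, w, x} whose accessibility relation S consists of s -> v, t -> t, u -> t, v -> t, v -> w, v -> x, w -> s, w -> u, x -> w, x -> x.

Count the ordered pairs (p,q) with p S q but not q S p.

8

Enumerating: (s,v), (u,t), (v,t), (v,w), (v,x), (w,s), (w,u), (x,w).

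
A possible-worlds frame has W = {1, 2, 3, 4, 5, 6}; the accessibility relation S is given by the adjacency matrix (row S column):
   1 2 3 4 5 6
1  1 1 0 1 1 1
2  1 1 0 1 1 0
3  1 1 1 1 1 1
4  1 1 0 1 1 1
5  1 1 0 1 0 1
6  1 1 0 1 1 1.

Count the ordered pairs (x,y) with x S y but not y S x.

6

Enumerating: (3,1), (3,2), (3,4), (3,5), (3,6), (6,2).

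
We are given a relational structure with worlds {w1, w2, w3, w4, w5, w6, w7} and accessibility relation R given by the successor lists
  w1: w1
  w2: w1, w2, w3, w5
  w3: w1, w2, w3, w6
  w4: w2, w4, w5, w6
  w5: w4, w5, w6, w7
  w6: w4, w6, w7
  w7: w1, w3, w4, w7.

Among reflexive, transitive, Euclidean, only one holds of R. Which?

reflexive

Reflexive: yes — every world is R-related to itself.
Transitive: no — w2 R w3 and w3 R w6, but not w2 R w6.
Euclidean: no — w2 R w1 and w2 R w3, but not w1 R w3.
Only reflexive holds.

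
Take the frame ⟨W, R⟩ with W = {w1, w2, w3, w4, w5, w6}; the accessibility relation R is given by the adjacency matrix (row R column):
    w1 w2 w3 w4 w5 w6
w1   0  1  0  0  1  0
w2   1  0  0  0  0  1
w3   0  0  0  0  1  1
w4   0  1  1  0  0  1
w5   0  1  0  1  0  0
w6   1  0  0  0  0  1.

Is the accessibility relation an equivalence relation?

Reflexive: no — w1 is not related to itself.
Symmetric: no — w1 R w5 but not w5 R w1.
Transitive: no — w1 R w2 and w2 R w6, but not w1 R w6.
So R is not an equivalence relation.

No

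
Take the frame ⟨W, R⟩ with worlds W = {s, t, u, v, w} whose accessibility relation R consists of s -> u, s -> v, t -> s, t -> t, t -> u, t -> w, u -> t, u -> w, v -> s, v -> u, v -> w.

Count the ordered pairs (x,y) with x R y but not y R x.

Enumerating: (s,u), (t,s), (t,w), (u,w), (v,u), (v,w).

6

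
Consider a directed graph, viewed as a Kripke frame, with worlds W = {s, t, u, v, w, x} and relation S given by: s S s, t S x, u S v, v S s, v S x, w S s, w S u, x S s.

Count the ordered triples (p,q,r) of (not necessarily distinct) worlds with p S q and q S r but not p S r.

Enumerating: (t,x,s), (u,v,s), (u,v,x), (w,u,v).

4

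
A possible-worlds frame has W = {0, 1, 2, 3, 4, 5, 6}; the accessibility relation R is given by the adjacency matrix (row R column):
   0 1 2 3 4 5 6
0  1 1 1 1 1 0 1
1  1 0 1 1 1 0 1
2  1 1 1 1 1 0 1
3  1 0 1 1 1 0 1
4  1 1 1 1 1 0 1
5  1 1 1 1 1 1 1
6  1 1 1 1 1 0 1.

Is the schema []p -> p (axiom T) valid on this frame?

By correspondence theory, T is valid on a frame iff R is reflexive.
Reflexive: no — 1 is not related to itself.

No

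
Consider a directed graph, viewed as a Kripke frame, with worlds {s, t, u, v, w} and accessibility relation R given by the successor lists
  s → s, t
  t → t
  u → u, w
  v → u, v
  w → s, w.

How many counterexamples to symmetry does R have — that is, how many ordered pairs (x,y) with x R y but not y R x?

Enumerating: (s,t), (u,w), (v,u), (w,s).

4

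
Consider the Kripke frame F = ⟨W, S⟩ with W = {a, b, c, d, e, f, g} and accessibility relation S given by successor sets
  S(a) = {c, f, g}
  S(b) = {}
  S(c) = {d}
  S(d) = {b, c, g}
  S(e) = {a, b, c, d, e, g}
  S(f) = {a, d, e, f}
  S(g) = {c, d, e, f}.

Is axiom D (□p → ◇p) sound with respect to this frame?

Axiom D corresponds to the accessibility relation being serial.
Serial: no — b has no S-successor.

No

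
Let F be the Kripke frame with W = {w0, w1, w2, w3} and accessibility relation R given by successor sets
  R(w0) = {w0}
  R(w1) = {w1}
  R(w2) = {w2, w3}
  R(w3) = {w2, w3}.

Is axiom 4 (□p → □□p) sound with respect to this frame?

The schema 4 characterises exactly the transitive frames.
Transitive: yes — every two-step R-path is closed by a direct edge.

Yes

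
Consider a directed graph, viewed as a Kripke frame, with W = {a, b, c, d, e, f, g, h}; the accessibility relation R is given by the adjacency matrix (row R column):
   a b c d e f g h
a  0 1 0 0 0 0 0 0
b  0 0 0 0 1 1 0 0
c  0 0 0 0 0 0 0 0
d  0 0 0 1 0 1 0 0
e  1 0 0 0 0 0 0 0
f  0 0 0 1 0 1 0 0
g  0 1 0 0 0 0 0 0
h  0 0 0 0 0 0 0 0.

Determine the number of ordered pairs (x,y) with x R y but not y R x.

5

Enumerating: (a,b), (b,e), (b,f), (e,a), (g,b).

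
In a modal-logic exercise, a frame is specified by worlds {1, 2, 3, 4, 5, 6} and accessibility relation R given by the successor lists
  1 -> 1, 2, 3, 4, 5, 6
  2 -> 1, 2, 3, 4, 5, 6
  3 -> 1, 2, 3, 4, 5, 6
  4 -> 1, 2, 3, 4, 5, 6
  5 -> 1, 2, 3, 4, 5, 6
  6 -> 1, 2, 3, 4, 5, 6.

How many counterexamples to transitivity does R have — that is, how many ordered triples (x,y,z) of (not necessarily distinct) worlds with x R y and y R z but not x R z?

0

R is transitive; there are no such tuples.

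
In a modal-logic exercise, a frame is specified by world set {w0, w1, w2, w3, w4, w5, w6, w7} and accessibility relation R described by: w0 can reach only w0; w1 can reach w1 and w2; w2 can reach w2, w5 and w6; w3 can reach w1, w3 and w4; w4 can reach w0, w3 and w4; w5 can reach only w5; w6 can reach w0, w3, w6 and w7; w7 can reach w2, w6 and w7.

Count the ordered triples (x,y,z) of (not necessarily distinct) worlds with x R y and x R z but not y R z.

Enumerating: (w1,w2,w1), (w2,w5,w2), (w2,w5,w6), (w2,w6,w2), (w2,w6,w5), (w3,w1,w3), (w3,w1,w4), (w3,w4,w1), (w4,w0,w3), (w4,w0,w4), (w4,w3,w0), (w6,w0,w3), … and 9 more.
Total: 21.

21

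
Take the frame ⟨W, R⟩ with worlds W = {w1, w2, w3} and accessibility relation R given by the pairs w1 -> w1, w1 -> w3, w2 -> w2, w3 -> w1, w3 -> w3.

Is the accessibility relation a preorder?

Yes

Reflexive: yes — every world is R-related to itself.
Transitive: yes — every two-step R-path is closed by a direct edge.
So R is a preorder.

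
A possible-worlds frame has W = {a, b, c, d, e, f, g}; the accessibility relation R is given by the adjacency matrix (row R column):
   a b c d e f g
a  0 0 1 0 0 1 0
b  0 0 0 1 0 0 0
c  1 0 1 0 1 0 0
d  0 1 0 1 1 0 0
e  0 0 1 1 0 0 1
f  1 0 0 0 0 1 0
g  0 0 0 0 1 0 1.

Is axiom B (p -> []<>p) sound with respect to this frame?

Yes

Axiom B corresponds to the accessibility relation being symmetric.
Symmetric: yes — every pair in R has its reverse in R.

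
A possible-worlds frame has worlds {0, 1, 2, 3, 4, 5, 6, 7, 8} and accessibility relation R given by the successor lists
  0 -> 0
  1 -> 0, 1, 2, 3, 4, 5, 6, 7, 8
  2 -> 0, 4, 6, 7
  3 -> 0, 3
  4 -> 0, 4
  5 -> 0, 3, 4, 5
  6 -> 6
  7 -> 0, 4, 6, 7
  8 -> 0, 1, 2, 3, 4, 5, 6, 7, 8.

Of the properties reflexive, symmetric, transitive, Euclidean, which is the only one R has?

Reflexive: no — 2 is not related to itself.
Symmetric: no — 1 R 0 but not 0 R 1.
Transitive: yes — every two-step R-path is closed by a direct edge.
Euclidean: no — 1 R 0 and 1 R 2, but not 0 R 2.
Only transitive holds.

transitive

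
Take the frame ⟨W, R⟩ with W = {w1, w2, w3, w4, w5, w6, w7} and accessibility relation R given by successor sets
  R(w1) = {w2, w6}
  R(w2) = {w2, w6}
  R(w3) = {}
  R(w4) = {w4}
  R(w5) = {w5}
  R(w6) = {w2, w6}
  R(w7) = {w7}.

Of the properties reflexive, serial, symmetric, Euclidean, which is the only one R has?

Reflexive: no — w1 is not related to itself.
Serial: no — w3 has no R-successor.
Symmetric: no — w1 R w2 but not w2 R w1.
Euclidean: yes — any two successors of a common world are R-related.
Only Euclidean holds.

Euclidean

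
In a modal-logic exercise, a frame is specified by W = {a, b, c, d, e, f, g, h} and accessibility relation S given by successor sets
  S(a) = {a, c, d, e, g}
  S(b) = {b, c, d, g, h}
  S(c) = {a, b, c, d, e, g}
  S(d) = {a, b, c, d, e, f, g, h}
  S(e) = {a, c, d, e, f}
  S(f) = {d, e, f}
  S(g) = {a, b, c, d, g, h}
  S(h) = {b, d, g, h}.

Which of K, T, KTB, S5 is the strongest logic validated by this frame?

Reflexive (axiom T): yes — every world is S-related to itself.
Symmetric (axiom B): yes — every pair in S has its reverse in S.
Euclidean (axiom 5): no — a S e and a S g, but not e S g.
So F validates K, T, KTB; S5 would additionally require S to be Euclidean. The strongest is KTB.

KTB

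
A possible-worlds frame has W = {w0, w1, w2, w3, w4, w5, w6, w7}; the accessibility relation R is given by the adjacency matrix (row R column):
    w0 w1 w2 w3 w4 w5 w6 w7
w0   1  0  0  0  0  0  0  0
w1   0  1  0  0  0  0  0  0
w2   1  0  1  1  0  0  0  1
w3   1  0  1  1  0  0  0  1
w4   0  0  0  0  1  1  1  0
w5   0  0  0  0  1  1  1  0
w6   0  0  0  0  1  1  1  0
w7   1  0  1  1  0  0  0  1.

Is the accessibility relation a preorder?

Yes

Reflexive: yes — every world is R-related to itself.
Transitive: yes — every two-step R-path is closed by a direct edge.
So R is a preorder.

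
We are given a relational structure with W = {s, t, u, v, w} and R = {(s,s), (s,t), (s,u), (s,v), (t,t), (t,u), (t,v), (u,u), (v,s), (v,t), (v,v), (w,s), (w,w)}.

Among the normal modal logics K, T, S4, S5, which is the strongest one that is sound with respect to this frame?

T

Reflexive (axiom T): yes — every world is R-related to itself.
Transitive (axiom 4): no — t R v and v R s, but not t R s.
Euclidean (axiom 5): no — s R u and s R t, but not u R t.
So F validates K, T; S4 would additionally require R to be transitive. The strongest is T.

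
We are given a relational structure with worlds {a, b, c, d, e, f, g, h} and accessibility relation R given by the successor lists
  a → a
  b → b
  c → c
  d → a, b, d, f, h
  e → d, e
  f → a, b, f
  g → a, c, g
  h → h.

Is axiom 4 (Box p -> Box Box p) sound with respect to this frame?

The schema 4 characterises exactly the transitive frames.
Transitive: no — e R d and d R a, but not e R a.

No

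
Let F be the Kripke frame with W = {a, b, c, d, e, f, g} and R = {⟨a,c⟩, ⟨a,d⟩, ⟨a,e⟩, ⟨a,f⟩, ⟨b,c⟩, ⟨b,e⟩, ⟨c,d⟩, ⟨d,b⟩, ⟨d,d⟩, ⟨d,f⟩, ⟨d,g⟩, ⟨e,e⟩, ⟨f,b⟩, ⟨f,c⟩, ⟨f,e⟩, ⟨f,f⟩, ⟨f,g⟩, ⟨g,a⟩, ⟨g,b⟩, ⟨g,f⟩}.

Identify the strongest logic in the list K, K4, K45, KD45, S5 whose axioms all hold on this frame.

Transitive (axiom 4): no — a R d and d R b, but not a R b.
Euclidean (axiom 5): no — a R c and a R e, but not c R e.
Serial (axiom D): yes — every world has a successor (e.g. a R c).
Reflexive (axiom T): no — a is not related to itself.
So F validates K; K4 would additionally require R to be transitive. The strongest is K.

K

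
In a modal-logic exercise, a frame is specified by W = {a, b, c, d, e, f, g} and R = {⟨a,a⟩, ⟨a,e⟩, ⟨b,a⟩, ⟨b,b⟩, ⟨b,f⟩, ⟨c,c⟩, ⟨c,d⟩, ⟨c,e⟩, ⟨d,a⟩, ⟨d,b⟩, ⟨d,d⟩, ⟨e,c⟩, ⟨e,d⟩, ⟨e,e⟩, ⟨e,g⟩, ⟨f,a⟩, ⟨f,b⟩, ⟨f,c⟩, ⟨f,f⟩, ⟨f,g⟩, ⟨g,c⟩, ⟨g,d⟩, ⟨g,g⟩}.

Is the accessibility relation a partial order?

No

Reflexive: yes — every world is R-related to itself.
Transitive: no — a R e and e R c, but not a R c.
Antisymmetric: no — b R f and f R b with b ≠ f.
So R is not a partial order.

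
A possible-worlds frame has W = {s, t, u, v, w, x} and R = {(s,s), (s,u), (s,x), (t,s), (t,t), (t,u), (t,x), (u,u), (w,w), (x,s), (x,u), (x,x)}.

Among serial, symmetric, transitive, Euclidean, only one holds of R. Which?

Serial: no — v has no R-successor.
Symmetric: no — s R u but not u R s.
Transitive: yes — every two-step R-path is closed by a direct edge.
Euclidean: no — s R u and s R x, but not u R x.
Only transitive holds.

transitive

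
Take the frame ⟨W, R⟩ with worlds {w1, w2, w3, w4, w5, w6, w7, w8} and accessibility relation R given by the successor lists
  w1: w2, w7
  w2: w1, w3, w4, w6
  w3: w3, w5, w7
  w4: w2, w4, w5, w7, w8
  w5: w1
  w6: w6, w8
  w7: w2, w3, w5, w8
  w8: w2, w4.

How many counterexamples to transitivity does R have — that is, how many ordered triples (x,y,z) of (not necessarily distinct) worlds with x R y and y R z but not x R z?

40

Enumerating: (w1,w2,w1), (w1,w2,w3), (w1,w2,w4), (w1,w2,w6), (w1,w7,w3), (w1,w7,w5), (w1,w7,w8), (w2,w1,w2), (w2,w1,w7), (w2,w3,w5), (w2,w3,w7), (w2,w4,w2), … and 28 more.
Total: 40.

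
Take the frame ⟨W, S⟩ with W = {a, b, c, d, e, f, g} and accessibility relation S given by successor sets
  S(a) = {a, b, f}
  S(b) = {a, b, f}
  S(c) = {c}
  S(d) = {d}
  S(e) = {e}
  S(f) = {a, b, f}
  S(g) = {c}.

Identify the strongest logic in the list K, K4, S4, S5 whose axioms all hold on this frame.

K4

Transitive (axiom 4): yes — every two-step S-path is closed by a direct edge.
Reflexive (axiom T): no — g is not related to itself.
Euclidean (axiom 5): yes — any two successors of a common world are S-related.
So F validates K, K4; S4 would additionally require S to be reflexive. The strongest is K4.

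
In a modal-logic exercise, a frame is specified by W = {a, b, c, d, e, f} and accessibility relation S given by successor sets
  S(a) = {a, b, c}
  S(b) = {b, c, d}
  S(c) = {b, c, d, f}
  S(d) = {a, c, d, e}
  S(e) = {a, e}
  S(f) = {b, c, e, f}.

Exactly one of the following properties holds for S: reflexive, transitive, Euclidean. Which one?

reflexive

Reflexive: yes — every world is S-related to itself.
Transitive: no — a S b and b S d, but not a S d.
Euclidean: no — c S b and c S f, but not b S f.
Only reflexive holds.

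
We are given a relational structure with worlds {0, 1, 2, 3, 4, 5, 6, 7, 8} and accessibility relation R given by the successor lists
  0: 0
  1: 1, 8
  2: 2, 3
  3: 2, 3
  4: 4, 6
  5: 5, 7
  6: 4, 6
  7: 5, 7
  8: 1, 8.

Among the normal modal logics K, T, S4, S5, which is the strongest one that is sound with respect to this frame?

Reflexive (axiom T): yes — every world is R-related to itself.
Transitive (axiom 4): yes — every two-step R-path is closed by a direct edge.
Euclidean (axiom 5): yes — any two successors of a common world are R-related.
So F validates K, T, S4, S5. The strongest is S5.

S5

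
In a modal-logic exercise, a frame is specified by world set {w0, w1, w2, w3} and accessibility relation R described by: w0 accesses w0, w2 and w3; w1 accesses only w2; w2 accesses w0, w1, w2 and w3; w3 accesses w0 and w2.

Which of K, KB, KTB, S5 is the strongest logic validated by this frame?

Symmetric (axiom B): yes — every pair in R has its reverse in R.
Reflexive (axiom T): no — w1 is not related to itself.
Euclidean (axiom 5): no — w2 R w0 and w2 R w1, but not w0 R w1.
So F validates K, KB; KTB would additionally require R to be reflexive. The strongest is KB.

KB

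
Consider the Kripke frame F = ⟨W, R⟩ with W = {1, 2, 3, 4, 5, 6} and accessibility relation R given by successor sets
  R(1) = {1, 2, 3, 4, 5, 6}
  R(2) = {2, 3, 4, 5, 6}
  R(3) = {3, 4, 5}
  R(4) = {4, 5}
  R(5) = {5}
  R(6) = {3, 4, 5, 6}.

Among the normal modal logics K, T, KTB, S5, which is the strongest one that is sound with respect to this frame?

T

Reflexive (axiom T): yes — every world is R-related to itself.
Symmetric (axiom B): no — 1 R 2 but not 2 R 1.
Euclidean (axiom 5): no — 1 R 3 and 1 R 2, but not 3 R 2.
So F validates K, T; KTB would additionally require R to be symmetric. The strongest is T.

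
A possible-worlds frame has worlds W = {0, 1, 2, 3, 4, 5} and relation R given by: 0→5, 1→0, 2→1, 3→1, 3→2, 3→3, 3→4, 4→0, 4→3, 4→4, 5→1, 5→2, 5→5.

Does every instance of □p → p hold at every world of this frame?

No

The schema T characterises exactly the reflexive frames.
Reflexive: no — 0 is not related to itself.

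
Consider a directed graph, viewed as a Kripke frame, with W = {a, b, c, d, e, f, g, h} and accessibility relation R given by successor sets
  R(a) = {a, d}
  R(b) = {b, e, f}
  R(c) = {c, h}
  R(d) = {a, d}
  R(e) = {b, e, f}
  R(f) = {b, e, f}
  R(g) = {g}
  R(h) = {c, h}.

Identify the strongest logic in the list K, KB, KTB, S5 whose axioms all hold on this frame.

S5

Symmetric (axiom B): yes — every pair in R has its reverse in R.
Reflexive (axiom T): yes — every world is R-related to itself.
Euclidean (axiom 5): yes — any two successors of a common world are R-related.
So F validates K, KB, KTB, S5. The strongest is S5.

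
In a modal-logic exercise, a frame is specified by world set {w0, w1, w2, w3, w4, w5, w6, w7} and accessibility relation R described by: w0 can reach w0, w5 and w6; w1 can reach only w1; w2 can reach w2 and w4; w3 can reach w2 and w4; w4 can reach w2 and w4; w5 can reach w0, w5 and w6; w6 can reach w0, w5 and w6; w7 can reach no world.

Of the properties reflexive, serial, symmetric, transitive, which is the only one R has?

Reflexive: no — w3 is not related to itself.
Serial: no — w7 has no R-successor.
Symmetric: no — w3 R w2 but not w2 R w3.
Transitive: yes — every two-step R-path is closed by a direct edge.
Only transitive holds.

transitive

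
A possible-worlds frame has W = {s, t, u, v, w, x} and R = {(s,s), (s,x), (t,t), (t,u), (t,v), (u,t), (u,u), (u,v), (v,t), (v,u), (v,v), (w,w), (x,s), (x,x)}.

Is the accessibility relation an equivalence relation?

Yes

Reflexive: yes — every world is R-related to itself.
Symmetric: yes — every pair in R has its reverse in R.
Transitive: yes — every two-step R-path is closed by a direct edge.
So R is an equivalence relation.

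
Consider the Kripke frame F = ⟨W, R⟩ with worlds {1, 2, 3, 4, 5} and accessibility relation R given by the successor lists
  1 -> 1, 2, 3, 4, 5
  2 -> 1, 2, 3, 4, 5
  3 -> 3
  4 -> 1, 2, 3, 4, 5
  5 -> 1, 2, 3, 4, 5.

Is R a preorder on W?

Reflexive: yes — every world is R-related to itself.
Transitive: yes — every two-step R-path is closed by a direct edge.
So R is a preorder.

Yes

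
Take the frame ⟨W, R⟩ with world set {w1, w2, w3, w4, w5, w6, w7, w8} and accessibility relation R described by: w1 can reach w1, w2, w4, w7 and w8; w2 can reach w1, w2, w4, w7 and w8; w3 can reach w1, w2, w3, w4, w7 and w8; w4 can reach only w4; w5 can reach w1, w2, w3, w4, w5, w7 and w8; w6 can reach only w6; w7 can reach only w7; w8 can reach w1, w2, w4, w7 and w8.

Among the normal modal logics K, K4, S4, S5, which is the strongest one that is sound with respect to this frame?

S4

Transitive (axiom 4): yes — every two-step R-path is closed by a direct edge.
Reflexive (axiom T): yes — every world is R-related to itself.
Euclidean (axiom 5): no — w1 R w4 and w1 R w2, but not w4 R w2.
So F validates K, K4, S4; S5 would additionally require R to be Euclidean. The strongest is S4.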